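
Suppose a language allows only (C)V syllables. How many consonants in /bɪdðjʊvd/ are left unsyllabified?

4

Under (C)V, the unsyllabifiable consonants are /d/, /ð/, /v/, /d/ (no codas are permitted; onsets are limited to one consonant).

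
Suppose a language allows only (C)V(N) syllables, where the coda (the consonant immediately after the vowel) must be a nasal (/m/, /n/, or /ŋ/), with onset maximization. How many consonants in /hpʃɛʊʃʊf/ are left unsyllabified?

Under (C)V(N), the unsyllabifiable consonants are /h/, /p/, /f/ (only a nasal (/m/, /n/, or /ŋ/) is licensed in coda position; onsets are limited to one consonant).

3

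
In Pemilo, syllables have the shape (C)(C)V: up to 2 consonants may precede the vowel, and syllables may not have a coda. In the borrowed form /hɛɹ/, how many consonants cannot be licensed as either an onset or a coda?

1

The consonants /ɹ/ cannot be parsed into a legal (C)(C)V syllable (no codas are permitted; onsets may contain at most 2 consonants).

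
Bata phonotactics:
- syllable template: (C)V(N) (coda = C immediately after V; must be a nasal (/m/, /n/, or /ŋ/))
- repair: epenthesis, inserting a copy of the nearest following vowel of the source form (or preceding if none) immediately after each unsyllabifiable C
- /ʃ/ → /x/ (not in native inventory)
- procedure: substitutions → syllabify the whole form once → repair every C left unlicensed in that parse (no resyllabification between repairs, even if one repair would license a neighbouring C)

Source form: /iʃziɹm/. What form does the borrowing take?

ixiziɹimi

Substitution: /ʃ/ → /x/, giving /ixziɹm/.
Under (C)V(N), the unsyllabifiable consonants are /x/, /ɹ/, /m/ (only a nasal (/m/, /n/, or /ŋ/) is licensed in coda position; onsets are limited to one consonant).
Inserting the epenthetic vowel yields /x/ → /xi/, /ɹ/ → /ɹi/, /m/ → /mi/.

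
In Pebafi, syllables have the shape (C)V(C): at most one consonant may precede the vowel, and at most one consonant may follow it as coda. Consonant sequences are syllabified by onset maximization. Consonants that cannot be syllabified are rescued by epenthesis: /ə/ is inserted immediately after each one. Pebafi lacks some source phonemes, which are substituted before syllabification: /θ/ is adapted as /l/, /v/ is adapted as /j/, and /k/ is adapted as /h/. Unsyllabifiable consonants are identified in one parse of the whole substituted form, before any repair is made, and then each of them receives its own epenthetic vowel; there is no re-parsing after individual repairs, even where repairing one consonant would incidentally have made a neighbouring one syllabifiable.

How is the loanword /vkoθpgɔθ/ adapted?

Substitution: /v/ → /j/, /k/ → /h/, /θ/ → /l/, giving /jholpgɔl/.
Under (C)V(C), the unsyllabifiable consonants are /j/, /p/ (at most one coda consonant is licensed; onsets are limited to one consonant).
Epenthesis after each stranded consonant: /j/ → /jə/, /p/ → /pə/.

jəholpəgɔl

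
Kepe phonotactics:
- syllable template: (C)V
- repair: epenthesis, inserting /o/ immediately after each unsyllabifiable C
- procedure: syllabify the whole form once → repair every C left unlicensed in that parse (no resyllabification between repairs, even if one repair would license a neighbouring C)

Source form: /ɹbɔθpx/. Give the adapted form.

ɹobɔθopoxo

Under (C)V, the unsyllabifiable consonants are /ɹ/, /θ/, /p/, /x/ (no codas are permitted; onsets are limited to one consonant).
Epenthesis after each stranded consonant: /ɹ/ → /ɹo/, /θ/ → /θo/, /p/ → /po/, /x/ → /xo/.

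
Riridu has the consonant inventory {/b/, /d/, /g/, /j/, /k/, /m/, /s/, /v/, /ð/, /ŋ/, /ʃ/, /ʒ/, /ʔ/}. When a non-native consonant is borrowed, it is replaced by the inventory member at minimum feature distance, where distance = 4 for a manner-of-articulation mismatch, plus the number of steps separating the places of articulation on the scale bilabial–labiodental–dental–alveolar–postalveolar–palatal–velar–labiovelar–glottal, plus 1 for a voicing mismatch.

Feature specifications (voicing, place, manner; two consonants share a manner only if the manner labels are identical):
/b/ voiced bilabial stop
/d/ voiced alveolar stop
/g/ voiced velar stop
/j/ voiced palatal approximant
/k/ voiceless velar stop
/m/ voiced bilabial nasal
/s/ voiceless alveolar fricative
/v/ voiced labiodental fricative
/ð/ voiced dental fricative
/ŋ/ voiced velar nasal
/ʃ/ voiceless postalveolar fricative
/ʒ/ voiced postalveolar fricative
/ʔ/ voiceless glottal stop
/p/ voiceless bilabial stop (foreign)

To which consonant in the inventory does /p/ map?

/b/ is closest: same manner (stop), place distance 0 (bilabial→bilabial), voicing differs (+1); total 1. Next closest is /d/ at distance 4.

b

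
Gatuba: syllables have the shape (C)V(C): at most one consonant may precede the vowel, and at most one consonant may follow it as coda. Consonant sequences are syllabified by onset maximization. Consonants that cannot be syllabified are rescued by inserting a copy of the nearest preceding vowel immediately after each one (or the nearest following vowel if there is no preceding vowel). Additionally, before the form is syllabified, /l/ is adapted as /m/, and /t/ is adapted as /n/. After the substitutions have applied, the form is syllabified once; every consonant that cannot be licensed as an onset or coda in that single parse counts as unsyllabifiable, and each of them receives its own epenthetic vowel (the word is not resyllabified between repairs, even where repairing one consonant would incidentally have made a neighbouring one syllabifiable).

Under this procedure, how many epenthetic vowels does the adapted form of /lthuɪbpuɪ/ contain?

2

After substitution the input is /mnhuɪbpuɪ/.
The unsyllabifiable consonants are /m/, /n/; each receives one epenthetic vowel.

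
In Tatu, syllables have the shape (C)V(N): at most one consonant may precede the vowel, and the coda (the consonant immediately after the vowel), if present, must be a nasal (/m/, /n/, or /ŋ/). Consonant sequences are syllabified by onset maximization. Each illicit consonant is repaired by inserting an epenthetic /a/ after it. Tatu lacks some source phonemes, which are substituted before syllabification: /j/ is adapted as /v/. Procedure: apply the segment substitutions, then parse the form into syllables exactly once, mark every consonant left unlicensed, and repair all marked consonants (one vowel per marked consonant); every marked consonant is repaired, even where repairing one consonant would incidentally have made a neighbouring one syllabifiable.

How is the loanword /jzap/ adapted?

vazapa

Substitution: /j/ → /v/, giving /vzap/.
Under (C)V(N), the unsyllabifiable consonants are /v/, /p/ (only a nasal (/m/, /n/, or /ŋ/) is licensed in coda position; onsets are limited to one consonant).
Epenthesis after each stranded consonant: /v/ → /va/, /p/ → /pa/.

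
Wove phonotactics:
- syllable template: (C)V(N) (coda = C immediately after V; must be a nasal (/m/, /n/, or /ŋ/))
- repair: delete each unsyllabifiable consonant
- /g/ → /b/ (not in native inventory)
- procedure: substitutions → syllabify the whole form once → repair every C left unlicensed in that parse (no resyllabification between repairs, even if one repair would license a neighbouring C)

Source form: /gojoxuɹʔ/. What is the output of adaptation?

Substitution: /g/ → /b/, giving /bojoxuɹʔ/.
Syllabifying with onset maximization leaves /ɹ/, /ʔ/ stranded (only a nasal (/m/, /n/, or /ŋ/) is licensed in coda position; onsets are limited to one consonant).
Each unlicensed consonant is deleted: /ɹ/, /ʔ/.

bojoxu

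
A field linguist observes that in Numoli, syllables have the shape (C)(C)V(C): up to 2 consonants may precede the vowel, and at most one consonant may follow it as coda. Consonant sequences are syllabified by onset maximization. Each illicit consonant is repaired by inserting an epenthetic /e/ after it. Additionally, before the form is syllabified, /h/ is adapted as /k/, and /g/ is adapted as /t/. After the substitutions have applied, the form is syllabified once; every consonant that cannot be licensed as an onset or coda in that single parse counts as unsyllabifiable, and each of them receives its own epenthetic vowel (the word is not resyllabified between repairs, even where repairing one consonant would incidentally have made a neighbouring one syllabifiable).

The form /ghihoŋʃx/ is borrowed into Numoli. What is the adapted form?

tkikoŋʃexe

Substitution: /g/ → /t/, /h/ → /k/, giving /tkikoŋʃx/.
The consonants /ʃ/, /x/ cannot be parsed into a legal (C)(C)V(C) syllable (at most one coda consonant is licensed; onsets may contain at most 2 consonants).
Each unlicensed consonant becomes the onset of a new syllable: /ʃ/ → /ʃe/, /x/ → /xe/.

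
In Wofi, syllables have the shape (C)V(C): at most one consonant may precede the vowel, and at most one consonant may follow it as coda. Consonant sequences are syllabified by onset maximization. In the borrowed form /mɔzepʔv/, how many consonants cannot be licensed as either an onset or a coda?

2

The consonants /ʔ/, /v/ cannot be parsed into a legal (C)V(C) syllable (at most one coda consonant is licensed; onsets are limited to one consonant).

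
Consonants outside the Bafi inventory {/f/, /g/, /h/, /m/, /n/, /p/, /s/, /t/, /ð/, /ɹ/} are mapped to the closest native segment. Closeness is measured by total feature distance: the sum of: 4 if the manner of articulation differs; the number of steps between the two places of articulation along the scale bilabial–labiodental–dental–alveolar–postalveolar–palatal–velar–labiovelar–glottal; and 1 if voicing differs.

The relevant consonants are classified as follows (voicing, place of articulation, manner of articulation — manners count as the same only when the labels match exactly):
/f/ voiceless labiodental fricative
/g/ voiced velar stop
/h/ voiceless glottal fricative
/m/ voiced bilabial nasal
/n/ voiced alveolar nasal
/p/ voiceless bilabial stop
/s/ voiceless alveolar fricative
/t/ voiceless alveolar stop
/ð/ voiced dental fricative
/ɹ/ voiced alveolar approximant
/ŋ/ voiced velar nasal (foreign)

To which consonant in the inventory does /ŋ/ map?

/n/ is closest: same manner (nasal), place distance 3 (velar→alveolar), same voicing; total 3. Next closest is /g/ at distance 4.

n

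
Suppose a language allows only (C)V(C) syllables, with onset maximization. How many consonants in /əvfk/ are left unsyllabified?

2

Syllabifying with onset maximization leaves /f/, /k/ stranded (at most one coda consonant is licensed; onsets are limited to one consonant).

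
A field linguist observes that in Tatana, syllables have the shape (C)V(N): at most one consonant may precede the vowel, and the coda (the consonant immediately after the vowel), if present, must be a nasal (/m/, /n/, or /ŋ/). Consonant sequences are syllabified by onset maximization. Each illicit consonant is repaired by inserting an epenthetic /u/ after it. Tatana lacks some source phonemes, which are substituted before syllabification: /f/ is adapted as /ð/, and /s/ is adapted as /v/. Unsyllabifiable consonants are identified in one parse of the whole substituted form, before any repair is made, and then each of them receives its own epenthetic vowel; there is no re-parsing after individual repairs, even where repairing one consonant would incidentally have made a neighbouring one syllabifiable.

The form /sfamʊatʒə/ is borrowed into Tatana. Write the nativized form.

vuðamʊatuʒə

Substitution: /s/ → /v/, /f/ → /ð/, giving /vðamʊatʒə/.
The consonants /v/, /t/ cannot be parsed into a legal (C)V(N) syllable (only a nasal (/m/, /n/, or /ŋ/) is licensed in coda position; onsets are limited to one consonant).
Inserting the epenthetic vowel yields /v/ → /vu/, /t/ → /tu/.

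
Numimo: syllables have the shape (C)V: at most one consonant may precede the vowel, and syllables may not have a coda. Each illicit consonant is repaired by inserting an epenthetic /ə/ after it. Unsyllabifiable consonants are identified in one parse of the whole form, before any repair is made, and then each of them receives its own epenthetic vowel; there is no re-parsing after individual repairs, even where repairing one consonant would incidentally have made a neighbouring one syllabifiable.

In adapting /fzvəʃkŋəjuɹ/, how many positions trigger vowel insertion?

5

The unsyllabifiable consonants are /f/, /z/, /ʃ/, /k/, /ɹ/; each receives one epenthetic vowel.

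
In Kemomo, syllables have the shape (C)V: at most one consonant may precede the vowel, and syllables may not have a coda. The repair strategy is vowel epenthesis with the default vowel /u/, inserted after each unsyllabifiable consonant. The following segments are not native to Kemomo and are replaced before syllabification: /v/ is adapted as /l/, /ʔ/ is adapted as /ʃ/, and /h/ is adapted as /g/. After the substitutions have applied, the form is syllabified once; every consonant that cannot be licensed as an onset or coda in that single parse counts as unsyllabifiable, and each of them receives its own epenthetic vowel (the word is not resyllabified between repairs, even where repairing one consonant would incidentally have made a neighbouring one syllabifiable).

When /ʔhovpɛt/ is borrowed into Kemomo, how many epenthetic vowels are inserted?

3

After substitution the input is /ʃgolpɛt/.
The unsyllabifiable consonants are /ʃ/, /l/, /t/; each receives one epenthetic vowel.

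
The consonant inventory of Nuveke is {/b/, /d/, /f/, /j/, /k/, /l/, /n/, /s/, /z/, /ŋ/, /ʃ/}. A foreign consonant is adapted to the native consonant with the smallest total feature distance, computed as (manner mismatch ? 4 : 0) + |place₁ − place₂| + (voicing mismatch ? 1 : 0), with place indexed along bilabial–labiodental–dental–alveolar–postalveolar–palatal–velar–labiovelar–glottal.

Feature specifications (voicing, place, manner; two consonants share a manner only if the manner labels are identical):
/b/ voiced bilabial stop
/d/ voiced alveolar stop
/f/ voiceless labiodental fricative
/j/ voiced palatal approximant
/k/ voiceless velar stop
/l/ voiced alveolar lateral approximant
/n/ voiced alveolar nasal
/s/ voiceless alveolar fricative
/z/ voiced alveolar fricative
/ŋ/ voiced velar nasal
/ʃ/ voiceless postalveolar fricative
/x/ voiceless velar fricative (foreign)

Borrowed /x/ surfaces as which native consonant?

ʃ

/ʃ/ is closest: same manner (fricative), place distance 2 (velar→postalveolar), same voicing; total 2. Next closest is /s/ at distance 3.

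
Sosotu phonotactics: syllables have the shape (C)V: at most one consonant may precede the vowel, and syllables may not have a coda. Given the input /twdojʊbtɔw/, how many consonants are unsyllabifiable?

4

The consonants /t/, /w/, /b/, /w/ cannot be parsed into a legal (C)V syllable (no codas are permitted; onsets are limited to one consonant).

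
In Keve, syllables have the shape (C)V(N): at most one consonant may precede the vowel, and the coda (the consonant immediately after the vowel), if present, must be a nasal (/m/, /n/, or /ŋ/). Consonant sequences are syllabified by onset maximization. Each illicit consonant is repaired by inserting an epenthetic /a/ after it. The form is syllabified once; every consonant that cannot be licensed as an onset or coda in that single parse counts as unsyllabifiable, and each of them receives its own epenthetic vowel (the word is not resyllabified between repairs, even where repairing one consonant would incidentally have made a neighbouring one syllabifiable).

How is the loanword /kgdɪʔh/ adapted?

Under (C)V(N), the unsyllabifiable consonants are /k/, /g/, /ʔ/, /h/ (only a nasal (/m/, /n/, or /ŋ/) is licensed in coda position; onsets are limited to one consonant).
Epenthesis after each stranded consonant: /k/ → /ka/, /g/ → /ga/, /ʔ/ → /ʔa/, /h/ → /ha/.

kagadɪʔaha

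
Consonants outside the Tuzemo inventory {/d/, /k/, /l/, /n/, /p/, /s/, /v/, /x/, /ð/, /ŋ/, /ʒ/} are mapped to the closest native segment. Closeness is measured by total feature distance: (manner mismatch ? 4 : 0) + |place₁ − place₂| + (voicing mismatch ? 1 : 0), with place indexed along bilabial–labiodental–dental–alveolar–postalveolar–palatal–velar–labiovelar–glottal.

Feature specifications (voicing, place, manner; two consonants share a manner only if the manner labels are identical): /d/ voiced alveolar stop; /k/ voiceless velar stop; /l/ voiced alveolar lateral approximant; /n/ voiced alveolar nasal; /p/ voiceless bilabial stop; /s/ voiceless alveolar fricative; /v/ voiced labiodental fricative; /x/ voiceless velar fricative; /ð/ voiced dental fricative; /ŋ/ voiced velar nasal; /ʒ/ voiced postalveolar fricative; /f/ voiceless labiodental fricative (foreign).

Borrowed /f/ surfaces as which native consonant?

v

/v/ is closest: same manner (fricative), place distance 0 (labiodental→labiodental), voicing differs (+1); total 1. Next closest is /s/ at distance 2.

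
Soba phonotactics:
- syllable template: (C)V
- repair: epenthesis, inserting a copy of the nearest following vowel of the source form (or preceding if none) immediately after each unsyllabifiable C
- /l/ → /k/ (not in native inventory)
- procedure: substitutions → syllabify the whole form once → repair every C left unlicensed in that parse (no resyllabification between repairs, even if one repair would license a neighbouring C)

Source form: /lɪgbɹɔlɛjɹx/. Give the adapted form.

kɪgɔbɔɹɔkɛjɛɹɛxɛ

Substitution: /l/ → /k/, giving /kɪgbɹɔkɛjɹx/.
Under (C)V, the unsyllabifiable consonants are /g/, /b/, /j/, /ɹ/, /x/ (no codas are permitted; onsets are limited to one consonant).
Epenthesis after each stranded consonant: /g/ → /gɔ/, /b/ → /bɔ/, /j/ → /jɛ/, /ɹ/ → /ɹɛ/, /x/ → /xɛ/.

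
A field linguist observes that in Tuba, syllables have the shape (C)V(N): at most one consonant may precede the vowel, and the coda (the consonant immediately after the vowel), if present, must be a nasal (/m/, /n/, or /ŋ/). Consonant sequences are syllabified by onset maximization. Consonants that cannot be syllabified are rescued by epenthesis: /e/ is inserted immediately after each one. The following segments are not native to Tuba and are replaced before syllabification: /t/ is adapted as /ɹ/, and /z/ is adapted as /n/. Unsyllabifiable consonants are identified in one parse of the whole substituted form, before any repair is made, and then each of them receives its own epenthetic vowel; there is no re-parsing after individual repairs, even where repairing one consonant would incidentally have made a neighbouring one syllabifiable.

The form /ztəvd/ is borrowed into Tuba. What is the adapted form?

neɹəvede

Substitution: /z/ → /n/, /t/ → /ɹ/, giving /nɹəvd/.
Under (C)V(N), the unsyllabifiable consonants are /n/, /v/, /d/ (only a nasal (/m/, /n/, or /ŋ/) is licensed in coda position; onsets are limited to one consonant).
Inserting the epenthetic vowel yields /n/ → /ne/, /v/ → /ve/, /d/ → /de/.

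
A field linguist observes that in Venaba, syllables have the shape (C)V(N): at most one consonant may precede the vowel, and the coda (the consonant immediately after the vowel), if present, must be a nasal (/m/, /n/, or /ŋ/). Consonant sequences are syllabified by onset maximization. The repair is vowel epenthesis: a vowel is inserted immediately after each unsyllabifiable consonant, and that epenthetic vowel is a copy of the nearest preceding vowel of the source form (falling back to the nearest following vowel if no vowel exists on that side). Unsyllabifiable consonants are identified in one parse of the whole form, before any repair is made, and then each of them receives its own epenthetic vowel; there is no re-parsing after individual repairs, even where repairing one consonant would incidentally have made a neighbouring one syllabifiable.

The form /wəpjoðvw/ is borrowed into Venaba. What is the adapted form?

wəpəjoðovowo

The consonants /p/, /ð/, /v/, /w/ cannot be parsed into a legal (C)V(N) syllable (only a nasal (/m/, /n/, or /ŋ/) is licensed in coda position; onsets are limited to one consonant).
Inserting the epenthetic vowel yields /p/ → /pə/, /ð/ → /ðo/, /v/ → /vo/, /w/ → /wo/.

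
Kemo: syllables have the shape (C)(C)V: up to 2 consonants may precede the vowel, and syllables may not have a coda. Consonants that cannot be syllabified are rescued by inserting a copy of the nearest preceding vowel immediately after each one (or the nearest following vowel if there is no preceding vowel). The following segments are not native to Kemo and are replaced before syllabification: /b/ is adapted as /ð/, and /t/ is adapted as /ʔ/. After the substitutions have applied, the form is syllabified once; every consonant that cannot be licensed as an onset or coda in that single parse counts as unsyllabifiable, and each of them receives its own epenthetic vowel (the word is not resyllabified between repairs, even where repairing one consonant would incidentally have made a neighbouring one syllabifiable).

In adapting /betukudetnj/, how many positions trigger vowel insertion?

3

After substitution the input is /ðeʔukudeʔnj/.
The unsyllabifiable consonants are /ʔ/, /n/, /j/; each receives one epenthetic vowel.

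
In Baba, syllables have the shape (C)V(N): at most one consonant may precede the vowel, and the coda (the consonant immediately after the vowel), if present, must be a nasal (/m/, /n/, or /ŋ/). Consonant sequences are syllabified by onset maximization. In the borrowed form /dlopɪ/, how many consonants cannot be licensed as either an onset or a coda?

The consonants /d/ cannot be parsed into a legal (C)V(N) syllable (only a nasal (/m/, /n/, or /ŋ/) is licensed in coda position; onsets are limited to one consonant).

1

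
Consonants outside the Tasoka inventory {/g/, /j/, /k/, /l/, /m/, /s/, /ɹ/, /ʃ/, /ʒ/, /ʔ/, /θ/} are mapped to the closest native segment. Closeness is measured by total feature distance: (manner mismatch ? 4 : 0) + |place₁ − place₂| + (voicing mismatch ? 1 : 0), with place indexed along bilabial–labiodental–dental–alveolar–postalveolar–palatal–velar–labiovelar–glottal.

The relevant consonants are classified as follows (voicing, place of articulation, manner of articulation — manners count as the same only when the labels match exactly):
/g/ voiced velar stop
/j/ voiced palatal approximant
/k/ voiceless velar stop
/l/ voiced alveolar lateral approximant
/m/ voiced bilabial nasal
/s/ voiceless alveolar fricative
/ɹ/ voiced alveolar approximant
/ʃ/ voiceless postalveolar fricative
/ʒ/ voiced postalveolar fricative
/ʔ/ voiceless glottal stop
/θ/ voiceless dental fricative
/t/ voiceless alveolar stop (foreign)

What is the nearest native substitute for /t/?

k

/k/ is closest: same manner (stop), place distance 3 (alveolar→velar), same voicing; total 3. Next closest is /g/ at distance 4.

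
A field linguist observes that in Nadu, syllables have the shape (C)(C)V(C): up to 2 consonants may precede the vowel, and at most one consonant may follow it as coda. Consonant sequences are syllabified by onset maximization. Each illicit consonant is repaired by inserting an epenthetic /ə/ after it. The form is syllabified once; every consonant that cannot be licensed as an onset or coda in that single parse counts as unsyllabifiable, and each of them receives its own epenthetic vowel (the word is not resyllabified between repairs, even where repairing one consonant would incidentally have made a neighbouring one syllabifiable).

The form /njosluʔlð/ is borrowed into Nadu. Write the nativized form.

njosluʔləðə

The consonants /l/, /ð/ cannot be parsed into a legal (C)(C)V(C) syllable (at most one coda consonant is licensed; onsets may contain at most 2 consonants).
Epenthesis after each stranded consonant: /l/ → /lə/, /ð/ → /ðə/.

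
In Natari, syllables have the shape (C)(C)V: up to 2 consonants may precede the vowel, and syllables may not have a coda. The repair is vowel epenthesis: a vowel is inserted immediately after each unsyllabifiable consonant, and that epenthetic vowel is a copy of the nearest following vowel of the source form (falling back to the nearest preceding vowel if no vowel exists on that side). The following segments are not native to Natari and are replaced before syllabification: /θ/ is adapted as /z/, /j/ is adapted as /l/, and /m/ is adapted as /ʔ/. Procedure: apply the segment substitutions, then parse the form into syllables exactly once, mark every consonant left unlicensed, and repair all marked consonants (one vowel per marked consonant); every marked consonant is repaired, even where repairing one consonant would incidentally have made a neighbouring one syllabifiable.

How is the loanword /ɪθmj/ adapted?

ɪzɪʔɪlɪ

Substitution: /θ/ → /z/, /m/ → /ʔ/, /j/ → /l/, giving /ɪzʔl/.
The consonants /z/, /ʔ/, /l/ cannot be parsed into a legal (C)(C)V syllable (no codas are permitted; onsets may contain at most 2 consonants).
Each unlicensed consonant becomes the onset of a new syllable: /z/ → /zɪ/, /ʔ/ → /ʔɪ/, /l/ → /lɪ/.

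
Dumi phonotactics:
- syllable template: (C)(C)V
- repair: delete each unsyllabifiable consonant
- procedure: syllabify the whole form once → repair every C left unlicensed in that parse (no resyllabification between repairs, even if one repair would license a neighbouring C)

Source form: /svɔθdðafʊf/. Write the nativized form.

svɔdðafʊ

The consonants /θ/, /f/ cannot be parsed into a legal (C)(C)V syllable (no codas are permitted; onsets may contain at most 2 consonants).
Deletion applies to /θ/, /f/.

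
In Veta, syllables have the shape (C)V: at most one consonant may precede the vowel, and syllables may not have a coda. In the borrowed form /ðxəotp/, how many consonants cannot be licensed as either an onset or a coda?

3

The consonants /ð/, /t/, /p/ cannot be parsed into a legal (C)V syllable (no codas are permitted; onsets are limited to one consonant).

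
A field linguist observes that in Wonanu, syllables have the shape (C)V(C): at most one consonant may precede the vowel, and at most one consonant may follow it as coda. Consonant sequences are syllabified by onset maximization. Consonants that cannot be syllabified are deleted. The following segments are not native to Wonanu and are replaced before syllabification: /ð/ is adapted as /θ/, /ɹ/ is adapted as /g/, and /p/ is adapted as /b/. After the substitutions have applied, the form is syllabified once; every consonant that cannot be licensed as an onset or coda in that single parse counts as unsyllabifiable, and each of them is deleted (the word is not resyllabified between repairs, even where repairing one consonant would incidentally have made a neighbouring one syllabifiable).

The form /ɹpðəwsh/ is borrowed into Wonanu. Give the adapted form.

θəw

Substitution: /ɹ/ → /g/, /p/ → /b/, /ð/ → /θ/, giving /gbθəwsh/.
The consonants /g/, /b/, /s/, /h/ cannot be parsed into a legal (C)V(C) syllable (at most one coda consonant is licensed; onsets are limited to one consonant).
Each unlicensed consonant is deleted: /g/, /b/, /s/, /h/.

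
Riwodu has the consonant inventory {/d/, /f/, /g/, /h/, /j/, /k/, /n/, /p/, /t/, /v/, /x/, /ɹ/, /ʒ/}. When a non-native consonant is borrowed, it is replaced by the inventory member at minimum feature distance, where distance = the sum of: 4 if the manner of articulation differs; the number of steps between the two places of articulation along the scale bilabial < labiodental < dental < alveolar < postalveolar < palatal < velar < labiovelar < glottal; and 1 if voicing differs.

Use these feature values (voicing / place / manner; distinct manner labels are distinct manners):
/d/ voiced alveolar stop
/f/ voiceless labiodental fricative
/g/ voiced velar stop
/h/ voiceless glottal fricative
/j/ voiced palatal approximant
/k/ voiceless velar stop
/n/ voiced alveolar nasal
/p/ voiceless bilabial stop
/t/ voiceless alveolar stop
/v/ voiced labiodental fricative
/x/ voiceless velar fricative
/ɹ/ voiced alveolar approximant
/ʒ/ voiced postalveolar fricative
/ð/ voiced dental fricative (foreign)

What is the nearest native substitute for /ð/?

v

/v/ is closest: same manner (fricative), place distance 1 (dental→labiodental), same voicing; total 1. Next closest is /f/ at distance 2.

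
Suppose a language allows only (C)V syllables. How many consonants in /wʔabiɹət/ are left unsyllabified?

2

The consonants /w/, /t/ cannot be parsed into a legal (C)V syllable (no codas are permitted; onsets are limited to one consonant).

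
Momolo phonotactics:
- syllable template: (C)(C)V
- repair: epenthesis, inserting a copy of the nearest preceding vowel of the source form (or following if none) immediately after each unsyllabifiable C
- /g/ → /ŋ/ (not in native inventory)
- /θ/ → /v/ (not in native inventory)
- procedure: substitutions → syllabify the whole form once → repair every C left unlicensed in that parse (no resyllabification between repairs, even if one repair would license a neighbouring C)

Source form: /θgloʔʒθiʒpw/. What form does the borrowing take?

Substitution: /θ/ → /v/, /g/ → /ŋ/, giving /vŋloʔʒviʒpw/.
Syllabifying with onset maximization leaves /v/, /ʔ/, /ʒ/, /p/, /w/ stranded (no codas are permitted; onsets may contain at most 2 consonants).
Each unlicensed consonant becomes the onset of a new syllable: /v/ → /vo/, /ʔ/ → /ʔo/, /ʒ/ → /ʒi/, /p/ → /pi/, /w/ → /wi/.

voŋloʔoʒviʒipiwi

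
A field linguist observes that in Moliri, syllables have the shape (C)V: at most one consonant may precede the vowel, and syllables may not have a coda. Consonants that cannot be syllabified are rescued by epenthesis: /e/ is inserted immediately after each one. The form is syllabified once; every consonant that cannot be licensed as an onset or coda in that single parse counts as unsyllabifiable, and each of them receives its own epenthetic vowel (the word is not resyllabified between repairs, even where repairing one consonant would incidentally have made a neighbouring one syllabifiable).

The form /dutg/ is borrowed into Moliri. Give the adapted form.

dutege

Syllabifying with onset maximization leaves /t/, /g/ stranded (no codas are permitted; onsets are limited to one consonant).
Epenthesis after each stranded consonant: /t/ → /te/, /g/ → /ge/.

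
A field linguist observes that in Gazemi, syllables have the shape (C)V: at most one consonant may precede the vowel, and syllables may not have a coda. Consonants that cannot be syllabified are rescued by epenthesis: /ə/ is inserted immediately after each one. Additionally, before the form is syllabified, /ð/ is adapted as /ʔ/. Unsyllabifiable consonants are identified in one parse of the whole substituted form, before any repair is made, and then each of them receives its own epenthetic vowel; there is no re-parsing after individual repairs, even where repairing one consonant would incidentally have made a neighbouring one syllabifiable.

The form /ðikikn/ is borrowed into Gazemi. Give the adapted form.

ʔikikənə

Substitution: /ð/ → /ʔ/, giving /ʔikikn/.
The consonants /k/, /n/ cannot be parsed into a legal (C)V syllable (no codas are permitted; onsets are limited to one consonant).
Epenthesis after each stranded consonant: /k/ → /kə/, /n/ → /nə/.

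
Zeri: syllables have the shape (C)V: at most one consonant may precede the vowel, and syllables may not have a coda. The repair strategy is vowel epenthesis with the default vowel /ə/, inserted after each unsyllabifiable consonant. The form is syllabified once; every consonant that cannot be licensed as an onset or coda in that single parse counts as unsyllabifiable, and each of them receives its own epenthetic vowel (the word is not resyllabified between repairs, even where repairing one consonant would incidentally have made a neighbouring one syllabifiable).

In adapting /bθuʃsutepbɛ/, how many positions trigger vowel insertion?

3

The unsyllabifiable consonants are /b/, /ʃ/, /p/; each receives one epenthetic vowel.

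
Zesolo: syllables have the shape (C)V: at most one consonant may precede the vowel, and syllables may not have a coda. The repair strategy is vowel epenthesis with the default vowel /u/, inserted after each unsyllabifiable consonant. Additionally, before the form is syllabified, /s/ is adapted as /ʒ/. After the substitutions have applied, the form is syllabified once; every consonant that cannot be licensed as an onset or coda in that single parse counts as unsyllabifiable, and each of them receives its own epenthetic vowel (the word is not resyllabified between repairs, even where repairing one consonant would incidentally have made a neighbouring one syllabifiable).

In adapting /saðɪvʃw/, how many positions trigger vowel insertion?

After substitution the input is /ʒaðɪvʃw/.
The unsyllabifiable consonants are /v/, /ʃ/, /w/; each receives one epenthetic vowel.

3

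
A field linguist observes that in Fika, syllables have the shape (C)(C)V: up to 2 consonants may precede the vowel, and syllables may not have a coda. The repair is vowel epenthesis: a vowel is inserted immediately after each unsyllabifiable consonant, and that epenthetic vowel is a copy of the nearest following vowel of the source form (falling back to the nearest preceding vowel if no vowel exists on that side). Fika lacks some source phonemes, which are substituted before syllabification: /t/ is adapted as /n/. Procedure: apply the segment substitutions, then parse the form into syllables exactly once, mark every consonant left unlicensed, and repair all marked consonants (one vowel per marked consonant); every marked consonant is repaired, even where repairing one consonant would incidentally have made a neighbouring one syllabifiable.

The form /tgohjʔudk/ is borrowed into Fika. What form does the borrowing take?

ngohujʔuduku

Substitution: /t/ → /n/, giving /ngohjʔudk/.
The consonants /h/, /d/, /k/ cannot be parsed into a legal (C)(C)V syllable (no codas are permitted; onsets may contain at most 2 consonants).
Each unlicensed consonant becomes the onset of a new syllable: /h/ → /hu/, /d/ → /du/, /k/ → /ku/.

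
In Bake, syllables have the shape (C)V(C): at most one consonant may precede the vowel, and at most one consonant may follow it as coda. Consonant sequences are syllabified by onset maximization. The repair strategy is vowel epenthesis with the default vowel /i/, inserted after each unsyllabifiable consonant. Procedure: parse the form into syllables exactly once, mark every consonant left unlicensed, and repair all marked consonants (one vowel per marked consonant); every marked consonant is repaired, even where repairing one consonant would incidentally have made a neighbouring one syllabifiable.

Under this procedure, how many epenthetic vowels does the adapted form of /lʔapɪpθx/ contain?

3

The unsyllabifiable consonants are /l/, /θ/, /x/; each receives one epenthetic vowel.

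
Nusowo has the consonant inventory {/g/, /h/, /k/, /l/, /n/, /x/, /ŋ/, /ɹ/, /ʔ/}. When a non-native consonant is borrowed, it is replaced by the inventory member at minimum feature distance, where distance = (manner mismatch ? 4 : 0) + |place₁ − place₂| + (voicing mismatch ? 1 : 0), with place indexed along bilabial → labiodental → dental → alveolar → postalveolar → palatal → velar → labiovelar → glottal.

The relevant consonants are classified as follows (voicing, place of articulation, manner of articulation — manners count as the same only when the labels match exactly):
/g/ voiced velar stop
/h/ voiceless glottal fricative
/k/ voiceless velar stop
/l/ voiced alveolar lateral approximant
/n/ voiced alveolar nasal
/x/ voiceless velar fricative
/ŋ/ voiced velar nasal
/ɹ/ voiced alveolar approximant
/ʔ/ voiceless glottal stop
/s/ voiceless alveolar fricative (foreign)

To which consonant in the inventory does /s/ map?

/x/ is closest: same manner (fricative), place distance 3 (alveolar→velar), same voicing; total 3. Next closest is /h/ at distance 5.

x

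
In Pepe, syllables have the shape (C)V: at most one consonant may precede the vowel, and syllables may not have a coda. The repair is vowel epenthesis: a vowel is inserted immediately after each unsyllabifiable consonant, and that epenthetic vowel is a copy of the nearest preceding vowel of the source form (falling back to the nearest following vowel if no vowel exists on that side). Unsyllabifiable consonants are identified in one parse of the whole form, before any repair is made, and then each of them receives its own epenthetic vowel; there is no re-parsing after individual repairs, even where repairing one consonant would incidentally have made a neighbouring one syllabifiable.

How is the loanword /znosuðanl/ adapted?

Syllabifying with onset maximization leaves /z/, /n/, /l/ stranded (no codas are permitted; onsets are limited to one consonant).
Epenthesis after each stranded consonant: /z/ → /zo/, /n/ → /na/, /l/ → /la/.

zonosuðanala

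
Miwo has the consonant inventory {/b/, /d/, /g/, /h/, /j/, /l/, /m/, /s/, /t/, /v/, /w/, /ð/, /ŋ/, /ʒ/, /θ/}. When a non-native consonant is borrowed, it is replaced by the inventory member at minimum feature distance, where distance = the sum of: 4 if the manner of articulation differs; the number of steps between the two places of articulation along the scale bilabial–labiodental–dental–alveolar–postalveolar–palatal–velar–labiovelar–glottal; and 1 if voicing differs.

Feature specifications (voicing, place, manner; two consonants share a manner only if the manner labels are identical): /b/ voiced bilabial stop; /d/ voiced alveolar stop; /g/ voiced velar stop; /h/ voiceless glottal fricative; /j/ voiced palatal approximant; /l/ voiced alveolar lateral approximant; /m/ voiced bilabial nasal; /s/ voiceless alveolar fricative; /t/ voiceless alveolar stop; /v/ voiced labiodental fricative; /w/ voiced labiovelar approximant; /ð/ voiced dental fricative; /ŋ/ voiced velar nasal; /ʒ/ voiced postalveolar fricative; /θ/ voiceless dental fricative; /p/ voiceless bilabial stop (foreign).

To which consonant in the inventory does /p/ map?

/b/ is closest: same manner (stop), place distance 0 (bilabial→bilabial), voicing differs (+1); total 1. Next closest is /t/ at distance 3.

b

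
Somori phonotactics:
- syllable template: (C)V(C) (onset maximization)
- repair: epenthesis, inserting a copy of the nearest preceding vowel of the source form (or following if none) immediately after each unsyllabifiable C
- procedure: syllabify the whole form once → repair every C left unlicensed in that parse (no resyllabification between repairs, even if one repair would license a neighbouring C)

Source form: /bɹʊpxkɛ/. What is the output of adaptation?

Syllabifying with onset maximization leaves /b/, /x/ stranded (at most one coda consonant is licensed; onsets are limited to one consonant).
Inserting the epenthetic vowel yields /b/ → /bʊ/, /x/ → /xʊ/.

bʊɹʊpxʊkɛ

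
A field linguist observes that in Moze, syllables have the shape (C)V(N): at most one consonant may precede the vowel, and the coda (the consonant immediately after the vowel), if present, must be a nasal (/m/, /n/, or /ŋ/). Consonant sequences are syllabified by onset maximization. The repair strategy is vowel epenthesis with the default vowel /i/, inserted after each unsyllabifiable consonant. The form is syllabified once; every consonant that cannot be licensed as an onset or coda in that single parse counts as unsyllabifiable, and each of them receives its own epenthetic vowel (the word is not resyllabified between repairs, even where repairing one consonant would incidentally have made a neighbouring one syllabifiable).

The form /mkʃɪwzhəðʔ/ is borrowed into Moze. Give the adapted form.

Syllabifying with onset maximization leaves /m/, /k/, /w/, /z/, /ð/, /ʔ/ stranded (only a nasal (/m/, /n/, or /ŋ/) is licensed in coda position; onsets are limited to one consonant).
Epenthesis after each stranded consonant: /m/ → /mi/, /k/ → /ki/, /w/ → /wi/, /z/ → /zi/, /ð/ → /ði/, /ʔ/ → /ʔi/.

mikiʃɪwizihəðiʔi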